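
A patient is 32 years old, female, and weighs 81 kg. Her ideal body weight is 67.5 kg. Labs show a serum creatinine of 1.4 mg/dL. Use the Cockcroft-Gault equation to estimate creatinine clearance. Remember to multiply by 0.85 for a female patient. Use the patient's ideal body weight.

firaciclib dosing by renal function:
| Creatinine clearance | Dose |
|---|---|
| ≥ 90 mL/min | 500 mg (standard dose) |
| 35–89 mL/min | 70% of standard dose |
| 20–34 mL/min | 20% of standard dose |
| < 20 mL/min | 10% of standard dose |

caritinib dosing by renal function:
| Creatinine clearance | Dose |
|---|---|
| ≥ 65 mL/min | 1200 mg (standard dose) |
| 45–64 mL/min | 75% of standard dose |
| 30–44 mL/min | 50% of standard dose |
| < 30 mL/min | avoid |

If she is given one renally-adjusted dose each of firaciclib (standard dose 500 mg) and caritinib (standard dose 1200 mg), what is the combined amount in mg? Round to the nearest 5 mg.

1250 mg

CrCl = (140 − 32) × 67.5 / (72 × 1.4) × 0.85 = 7290.0 / 100.80 × 0.85 ≈ 61.5 mL/min
CrCl ≈ 61 mL/min.
firaciclib: 35–89 mL/min → 70% of 500 mg = 350 mg.
caritinib: 45–64 mL/min → 75% of 1200 mg = 900 mg.
Total = 350 + 900 = 1250 mg.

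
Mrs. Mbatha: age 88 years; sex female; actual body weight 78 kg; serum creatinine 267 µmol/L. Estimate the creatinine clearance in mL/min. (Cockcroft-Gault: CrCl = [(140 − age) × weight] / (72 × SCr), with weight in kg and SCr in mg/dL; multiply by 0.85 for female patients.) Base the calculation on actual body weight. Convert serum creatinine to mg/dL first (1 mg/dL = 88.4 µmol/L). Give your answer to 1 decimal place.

SCr = 267 / 88.4 = 3.02 mg/dL
CrCl = (140 − 88) × 78 / (72 × 3.02) × 0.85 = 4056.0 / 217.44 × 0.85 ≈ 15.9 mL/min

15.9 mL/min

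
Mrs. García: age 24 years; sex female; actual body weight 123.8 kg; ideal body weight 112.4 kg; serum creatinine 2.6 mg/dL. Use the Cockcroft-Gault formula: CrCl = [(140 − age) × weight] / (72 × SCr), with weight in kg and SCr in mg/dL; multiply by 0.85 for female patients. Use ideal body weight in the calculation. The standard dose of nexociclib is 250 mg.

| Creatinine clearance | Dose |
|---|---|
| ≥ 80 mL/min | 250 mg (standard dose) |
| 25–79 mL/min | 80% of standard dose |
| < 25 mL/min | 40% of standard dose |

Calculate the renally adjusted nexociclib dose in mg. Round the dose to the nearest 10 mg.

200 mg

CrCl = (140 − 24) × 112.4 / (72 × 2.6) × 0.85 = 13038.4 / 187.20 × 0.85 ≈ 59.2 mL/min
CrCl ≈ 59 mL/min → bracket 25–79 mL/min.
80% of 250 mg = 200 mg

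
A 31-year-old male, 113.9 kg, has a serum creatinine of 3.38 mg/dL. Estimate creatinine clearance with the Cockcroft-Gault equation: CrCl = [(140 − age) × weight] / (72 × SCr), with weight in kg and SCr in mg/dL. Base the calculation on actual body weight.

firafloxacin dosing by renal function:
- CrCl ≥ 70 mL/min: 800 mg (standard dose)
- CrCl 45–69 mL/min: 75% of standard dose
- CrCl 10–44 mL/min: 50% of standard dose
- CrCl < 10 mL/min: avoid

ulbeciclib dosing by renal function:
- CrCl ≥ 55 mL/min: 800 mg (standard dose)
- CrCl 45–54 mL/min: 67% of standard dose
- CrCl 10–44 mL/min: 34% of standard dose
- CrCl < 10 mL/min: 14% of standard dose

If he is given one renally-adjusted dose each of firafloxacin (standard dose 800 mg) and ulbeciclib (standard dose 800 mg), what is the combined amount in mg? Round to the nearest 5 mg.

CrCl = (140 − 31) × 113.9 / (72 × 3.38) = 12415.1 / 243.36 ≈ 51.0 mL/min
CrCl ≈ 51 mL/min.
firafloxacin: 45–69 mL/min → 75% of 800 mg = 600 mg.
ulbeciclib: 45–54 mL/min → 67% of 800 mg = 536 mg.
Total = 600 + 536 = 1136 mg.

1135 mg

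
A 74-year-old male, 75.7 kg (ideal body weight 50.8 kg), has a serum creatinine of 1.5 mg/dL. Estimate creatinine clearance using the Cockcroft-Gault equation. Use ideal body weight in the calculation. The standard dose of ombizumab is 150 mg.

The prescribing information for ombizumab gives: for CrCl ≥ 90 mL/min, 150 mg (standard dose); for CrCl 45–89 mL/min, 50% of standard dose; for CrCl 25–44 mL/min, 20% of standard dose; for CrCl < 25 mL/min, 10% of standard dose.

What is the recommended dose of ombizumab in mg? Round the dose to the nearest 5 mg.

CrCl = (140 − 74) × 50.8 / (72 × 1.5) = 3352.8 / 108.00 ≈ 31.0 mL/min
CrCl ≈ 31 mL/min → bracket 25–44 mL/min.
20% of 150 mg = 30 mg

30 mg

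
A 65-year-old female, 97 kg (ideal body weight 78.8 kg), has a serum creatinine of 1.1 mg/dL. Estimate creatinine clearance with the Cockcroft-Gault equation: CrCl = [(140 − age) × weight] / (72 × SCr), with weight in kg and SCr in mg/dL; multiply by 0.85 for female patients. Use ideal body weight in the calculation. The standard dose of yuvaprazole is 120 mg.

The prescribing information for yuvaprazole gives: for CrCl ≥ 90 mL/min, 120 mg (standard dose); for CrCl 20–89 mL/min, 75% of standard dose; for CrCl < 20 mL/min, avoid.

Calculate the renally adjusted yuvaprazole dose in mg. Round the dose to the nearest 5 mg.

CrCl = (140 − 65) × 78.8 / (72 × 1.1) × 0.85 = 5910.0 / 79.20 × 0.85 ≈ 63.4 mL/min
CrCl ≈ 63 mL/min → bracket 20–89 mL/min.
75% of 120 mg = 90 mg

90 mg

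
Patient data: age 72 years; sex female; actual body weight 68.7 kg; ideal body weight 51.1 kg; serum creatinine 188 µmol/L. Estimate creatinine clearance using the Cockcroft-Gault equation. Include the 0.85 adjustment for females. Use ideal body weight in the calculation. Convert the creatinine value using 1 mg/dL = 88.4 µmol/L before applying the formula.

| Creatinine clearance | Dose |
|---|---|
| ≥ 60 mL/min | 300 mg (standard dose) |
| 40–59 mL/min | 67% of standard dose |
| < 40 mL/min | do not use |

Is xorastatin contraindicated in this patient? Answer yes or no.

SCr = 188 / 88.4 = 2.127 mg/dL
CrCl = (140 − 72) × 51.1 / (72 × 2.127) × 0.85 = 3474.8 / 153.14 × 0.85 ≈ 19.3 mL/min
CrCl ≈ 19 mL/min, which is < 40 mL/min.

yes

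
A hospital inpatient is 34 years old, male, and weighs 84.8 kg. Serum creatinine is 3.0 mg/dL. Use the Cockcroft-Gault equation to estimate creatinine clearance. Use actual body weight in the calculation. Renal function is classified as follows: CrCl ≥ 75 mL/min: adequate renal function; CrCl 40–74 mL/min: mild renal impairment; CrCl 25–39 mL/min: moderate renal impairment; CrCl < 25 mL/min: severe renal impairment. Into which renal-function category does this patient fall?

CrCl = (140 − 34) × 84.8 / (72 × 3) = 8988.8 / 216.00 ≈ 41.6 mL/min
42 mL/min falls in the 'mild renal impairment' range.

mild renal impairment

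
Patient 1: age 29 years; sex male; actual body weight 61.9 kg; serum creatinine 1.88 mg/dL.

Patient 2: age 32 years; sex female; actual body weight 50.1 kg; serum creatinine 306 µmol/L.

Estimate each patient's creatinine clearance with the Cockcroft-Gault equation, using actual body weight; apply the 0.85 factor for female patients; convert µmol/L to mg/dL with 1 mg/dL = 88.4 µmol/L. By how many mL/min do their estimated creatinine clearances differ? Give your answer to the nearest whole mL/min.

Patient 1: CrCl = (140 − 29) × 61.9 / (72 × 1.88) = 6870.9 / 135.36 ≈ 50.8 mL/min
Patient 2: SCr = 306 / 88.4 = 3.462 mg/dL
Patient 2: CrCl = (140 − 32) × 50.1 / (72 × 3.462) × 0.85 = 5410.8 / 249.26 × 0.85 ≈ 18.5 mL/min
|50.8 − 18.5| = 32.3 mL/min

32 mL/min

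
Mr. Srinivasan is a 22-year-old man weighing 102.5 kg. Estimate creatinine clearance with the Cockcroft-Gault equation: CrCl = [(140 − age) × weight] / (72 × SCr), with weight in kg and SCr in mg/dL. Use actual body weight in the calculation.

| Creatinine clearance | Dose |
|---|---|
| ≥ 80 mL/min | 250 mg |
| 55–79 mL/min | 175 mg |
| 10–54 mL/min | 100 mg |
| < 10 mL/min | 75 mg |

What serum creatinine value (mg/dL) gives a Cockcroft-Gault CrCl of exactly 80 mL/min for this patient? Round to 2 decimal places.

Standard dose requires CrCl ≥ 80 mL/min.
Set (140 − 22) × 102.5 / (72 × SCr) = 80
SCr = (140 − 22) × 102.5 / (72 × 80) = 2.100 mg/dL

2.10 mg/dL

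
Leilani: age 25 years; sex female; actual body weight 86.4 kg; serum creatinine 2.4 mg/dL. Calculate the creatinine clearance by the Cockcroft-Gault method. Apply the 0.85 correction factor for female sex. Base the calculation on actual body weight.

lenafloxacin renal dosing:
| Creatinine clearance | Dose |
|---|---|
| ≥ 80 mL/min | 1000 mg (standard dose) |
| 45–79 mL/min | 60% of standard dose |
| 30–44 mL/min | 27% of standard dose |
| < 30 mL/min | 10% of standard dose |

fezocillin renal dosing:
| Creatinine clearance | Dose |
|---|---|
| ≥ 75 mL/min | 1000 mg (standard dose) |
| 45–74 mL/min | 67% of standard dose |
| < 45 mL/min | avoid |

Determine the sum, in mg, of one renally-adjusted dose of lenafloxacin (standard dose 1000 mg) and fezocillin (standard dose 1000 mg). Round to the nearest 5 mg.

CrCl = (140 − 25) × 86.4 / (72 × 2.4) × 0.85 = 9936.0 / 172.80 × 0.85 ≈ 48.9 mL/min
CrCl ≈ 49 mL/min.
lenafloxacin: 45–79 mL/min → 60% of 1000 mg = 600 mg.
fezocillin: 45–74 mL/min → 67% of 1000 mg = 670 mg.
Total = 600 + 670 = 1270 mg.

1270 mg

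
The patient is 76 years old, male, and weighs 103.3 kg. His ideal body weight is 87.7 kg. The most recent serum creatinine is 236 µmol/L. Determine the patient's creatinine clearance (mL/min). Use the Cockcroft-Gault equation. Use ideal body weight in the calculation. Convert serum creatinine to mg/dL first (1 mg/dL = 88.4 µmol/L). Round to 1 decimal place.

29.2 mL/min

SCr = 236 / 88.4 = 2.67 mg/dL
CrCl = (140 − 76) × 87.7 / (72 × 2.67) = 5612.8 / 192.24 ≈ 29.2 mL/min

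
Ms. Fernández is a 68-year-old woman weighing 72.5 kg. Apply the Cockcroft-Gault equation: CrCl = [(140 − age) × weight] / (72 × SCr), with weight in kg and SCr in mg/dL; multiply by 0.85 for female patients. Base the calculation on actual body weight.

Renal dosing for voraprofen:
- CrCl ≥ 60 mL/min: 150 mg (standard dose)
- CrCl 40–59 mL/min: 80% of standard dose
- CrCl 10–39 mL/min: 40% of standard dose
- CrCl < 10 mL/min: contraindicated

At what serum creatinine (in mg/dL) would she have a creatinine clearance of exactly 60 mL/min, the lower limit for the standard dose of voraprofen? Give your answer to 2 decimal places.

Standard dose requires CrCl ≥ 60 mL/min.
Set (140 − 68) × 72.5 × 0.85 / (72 × SCr) = 60
SCr = (140 − 68) × 72.5 × 0.85 / (72 × 60) = 1.027 mg/dL

1.03 mg/dL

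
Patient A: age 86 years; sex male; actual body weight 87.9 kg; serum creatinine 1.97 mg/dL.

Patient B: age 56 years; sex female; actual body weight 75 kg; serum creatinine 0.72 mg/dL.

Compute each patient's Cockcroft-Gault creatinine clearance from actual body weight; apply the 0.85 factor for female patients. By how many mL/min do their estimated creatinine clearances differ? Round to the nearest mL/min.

70 mL/min

Patient A: CrCl = (140 − 86) × 87.9 / (72 × 1.97) = 4746.6 / 141.84 ≈ 33.5 mL/min
Patient B: CrCl = (140 − 56) × 75 / (72 × 0.72) × 0.85 = 6300.0 / 51.84 × 0.85 ≈ 103.3 mL/min
|33.5 − 103.3| = 69.8 mL/min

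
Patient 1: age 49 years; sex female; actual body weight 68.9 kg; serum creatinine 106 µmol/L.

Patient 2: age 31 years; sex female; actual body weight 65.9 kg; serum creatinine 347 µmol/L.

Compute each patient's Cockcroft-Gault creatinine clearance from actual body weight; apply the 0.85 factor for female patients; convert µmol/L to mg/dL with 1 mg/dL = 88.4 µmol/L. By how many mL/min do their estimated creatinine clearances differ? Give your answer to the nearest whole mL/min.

40 mL/min

Patient 1: SCr = 106 / 88.4 = 1.199 mg/dL
Patient 1: CrCl = (140 − 49) × 68.9 / (72 × 1.199) × 0.85 = 6269.9 / 86.33 × 0.85 ≈ 61.7 mL/min
Patient 2: SCr = 347 / 88.4 = 3.925 mg/dL
Patient 2: CrCl = (140 − 31) × 65.9 / (72 × 3.925) × 0.85 = 7183.1 / 282.60 × 0.85 ≈ 21.6 mL/min
|61.7 − 21.6| = 40.1 mL/min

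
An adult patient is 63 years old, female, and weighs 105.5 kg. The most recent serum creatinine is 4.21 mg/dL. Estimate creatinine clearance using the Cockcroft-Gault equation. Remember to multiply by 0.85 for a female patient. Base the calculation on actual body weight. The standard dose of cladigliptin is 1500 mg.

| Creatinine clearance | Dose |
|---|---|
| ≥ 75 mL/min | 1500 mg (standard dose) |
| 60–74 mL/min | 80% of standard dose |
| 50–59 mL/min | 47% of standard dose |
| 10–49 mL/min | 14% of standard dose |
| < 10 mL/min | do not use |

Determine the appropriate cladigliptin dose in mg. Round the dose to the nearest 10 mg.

210 mg

CrCl = (140 − 63) × 105.5 / (72 × 4.21) × 0.85 = 8123.5 / 303.12 × 0.85 ≈ 22.8 mL/min
CrCl ≈ 23 mL/min → bracket 10–49 mL/min.
14% of 1500 mg = 210 mg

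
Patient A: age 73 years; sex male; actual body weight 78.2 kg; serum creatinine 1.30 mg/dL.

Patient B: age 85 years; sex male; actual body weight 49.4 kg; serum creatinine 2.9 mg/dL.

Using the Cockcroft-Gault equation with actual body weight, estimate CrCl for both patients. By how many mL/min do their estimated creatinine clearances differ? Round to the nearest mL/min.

Patient A: CrCl = (140 − 73) × 78.2 / (72 × 1.3) = 5239.4 / 93.60 ≈ 56.0 mL/min
Patient B: CrCl = (140 − 85) × 49.4 / (72 × 2.9) = 2717.0 / 208.80 ≈ 13.0 mL/min
|56.0 − 13.0| = 43.0 mL/min

43 mL/min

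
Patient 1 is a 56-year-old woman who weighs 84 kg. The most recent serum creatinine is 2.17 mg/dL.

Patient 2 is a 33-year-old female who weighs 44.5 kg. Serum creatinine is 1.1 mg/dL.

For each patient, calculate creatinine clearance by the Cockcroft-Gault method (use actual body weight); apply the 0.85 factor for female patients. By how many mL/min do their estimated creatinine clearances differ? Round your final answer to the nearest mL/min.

13 mL/min

Patient 1: CrCl = (140 − 56) × 84 / (72 × 2.17) × 0.85 = 7056.0 / 156.24 × 0.85 ≈ 38.4 mL/min
Patient 2: CrCl = (140 − 33) × 44.5 / (72 × 1.1) × 0.85 = 4761.5 / 79.20 × 0.85 ≈ 51.1 mL/min
|38.4 − 51.1| = 12.7 mL/min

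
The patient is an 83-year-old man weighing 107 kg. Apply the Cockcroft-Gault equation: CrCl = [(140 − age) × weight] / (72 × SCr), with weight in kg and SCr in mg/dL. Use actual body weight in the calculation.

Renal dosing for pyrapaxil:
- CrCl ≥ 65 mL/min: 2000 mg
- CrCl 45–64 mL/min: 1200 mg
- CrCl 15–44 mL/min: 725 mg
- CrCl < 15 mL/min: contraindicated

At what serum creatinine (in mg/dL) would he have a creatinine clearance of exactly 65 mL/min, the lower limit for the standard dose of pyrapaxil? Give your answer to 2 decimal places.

Standard dose requires CrCl ≥ 65 mL/min.
Set (140 − 83) × 107 / (72 × SCr) = 65
SCr = (140 − 83) × 107 / (72 × 65) = 1.303 mg/dL

1.30 mg/dL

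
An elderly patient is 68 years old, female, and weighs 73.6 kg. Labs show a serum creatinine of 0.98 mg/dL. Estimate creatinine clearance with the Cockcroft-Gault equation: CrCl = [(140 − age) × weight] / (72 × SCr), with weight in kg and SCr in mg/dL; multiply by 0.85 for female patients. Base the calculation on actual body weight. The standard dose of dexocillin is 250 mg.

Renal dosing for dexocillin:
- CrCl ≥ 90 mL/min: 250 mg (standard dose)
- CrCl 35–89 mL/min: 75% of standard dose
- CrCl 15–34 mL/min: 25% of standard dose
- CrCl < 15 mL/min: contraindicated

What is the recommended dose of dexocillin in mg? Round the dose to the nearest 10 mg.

190 mg

CrCl = (140 − 68) × 73.6 / (72 × 0.98) × 0.85 = 5299.2 / 70.56 × 0.85 ≈ 63.8 mL/min
CrCl ≈ 64 mL/min → bracket 35–89 mL/min.
75% of 250 mg = 187.5 mg → 190 mg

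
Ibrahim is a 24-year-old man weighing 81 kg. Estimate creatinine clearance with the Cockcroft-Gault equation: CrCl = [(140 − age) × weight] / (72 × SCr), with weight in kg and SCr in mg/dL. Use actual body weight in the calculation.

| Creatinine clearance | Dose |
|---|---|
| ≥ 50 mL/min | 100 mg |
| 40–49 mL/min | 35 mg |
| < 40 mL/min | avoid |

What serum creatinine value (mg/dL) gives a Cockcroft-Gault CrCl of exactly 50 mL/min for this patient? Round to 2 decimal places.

2.61 mg/dL

Standard dose requires CrCl ≥ 50 mL/min.
Set (140 − 24) × 81 / (72 × SCr) = 50
SCr = (140 − 24) × 81 / (72 × 50) = 2.610 mg/dL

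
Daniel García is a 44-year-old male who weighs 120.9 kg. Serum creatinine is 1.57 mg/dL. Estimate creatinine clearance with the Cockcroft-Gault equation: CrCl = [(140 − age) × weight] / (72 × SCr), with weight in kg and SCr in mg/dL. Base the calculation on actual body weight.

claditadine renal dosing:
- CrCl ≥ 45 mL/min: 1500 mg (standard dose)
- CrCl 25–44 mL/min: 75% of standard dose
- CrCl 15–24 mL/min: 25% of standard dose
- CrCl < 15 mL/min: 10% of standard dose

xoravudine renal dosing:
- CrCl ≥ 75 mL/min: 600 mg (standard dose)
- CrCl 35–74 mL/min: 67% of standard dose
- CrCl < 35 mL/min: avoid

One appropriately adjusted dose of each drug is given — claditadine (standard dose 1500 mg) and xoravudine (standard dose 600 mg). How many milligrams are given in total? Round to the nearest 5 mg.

CrCl = (140 − 44) × 120.9 / (72 × 1.57) = 11606.4 / 113.04 ≈ 102.7 mL/min
CrCl ≈ 103 mL/min.
claditadine: ≥ 45 mL/min → 100% of 1500 mg = 1500 mg.
xoravudine: ≥ 75 mL/min → 100% of 600 mg = 600 mg.
Total = 1500 + 600 = 2100 mg.

2100 mg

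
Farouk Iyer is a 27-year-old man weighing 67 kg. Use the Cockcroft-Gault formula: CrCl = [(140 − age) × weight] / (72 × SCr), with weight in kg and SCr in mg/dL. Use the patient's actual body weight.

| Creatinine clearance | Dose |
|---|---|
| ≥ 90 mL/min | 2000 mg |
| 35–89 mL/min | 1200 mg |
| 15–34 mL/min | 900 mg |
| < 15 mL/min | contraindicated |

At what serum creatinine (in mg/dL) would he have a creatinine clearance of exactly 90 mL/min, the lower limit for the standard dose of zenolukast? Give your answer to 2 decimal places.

Standard dose requires CrCl ≥ 90 mL/min.
Set (140 − 27) × 67 / (72 × SCr) = 90
SCr = (140 − 27) × 67 / (72 × 90) = 1.168 mg/dL

1.17 mg/dL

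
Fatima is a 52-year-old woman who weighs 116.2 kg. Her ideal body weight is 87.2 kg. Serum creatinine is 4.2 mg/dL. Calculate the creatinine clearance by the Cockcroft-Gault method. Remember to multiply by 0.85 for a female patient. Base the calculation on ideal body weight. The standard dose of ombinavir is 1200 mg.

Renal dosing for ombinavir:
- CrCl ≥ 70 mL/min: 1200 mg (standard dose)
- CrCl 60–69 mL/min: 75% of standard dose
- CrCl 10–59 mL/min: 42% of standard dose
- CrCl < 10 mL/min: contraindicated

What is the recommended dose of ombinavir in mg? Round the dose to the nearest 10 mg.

CrCl = (140 − 52) × 87.2 / (72 × 4.2) × 0.85 = 7673.6 / 302.40 × 0.85 ≈ 21.6 mL/min
CrCl ≈ 22 mL/min → bracket 10–59 mL/min.
42% of 1200 mg = 504 mg → 500 mg

500 mg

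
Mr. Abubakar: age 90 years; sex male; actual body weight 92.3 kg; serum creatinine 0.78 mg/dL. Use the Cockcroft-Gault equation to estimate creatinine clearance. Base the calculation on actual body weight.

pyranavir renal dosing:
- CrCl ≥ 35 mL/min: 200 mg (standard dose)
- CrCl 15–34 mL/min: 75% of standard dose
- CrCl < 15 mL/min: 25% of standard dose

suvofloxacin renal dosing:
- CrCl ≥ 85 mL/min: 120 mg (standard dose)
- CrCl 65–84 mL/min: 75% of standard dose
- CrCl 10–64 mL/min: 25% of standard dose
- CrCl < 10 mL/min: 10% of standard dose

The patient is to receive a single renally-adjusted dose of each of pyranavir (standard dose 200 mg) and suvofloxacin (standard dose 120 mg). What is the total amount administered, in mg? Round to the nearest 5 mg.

CrCl = (140 − 90) × 92.3 / (72 × 0.78) = 4615.0 / 56.16 ≈ 82.2 mL/min
CrCl ≈ 82 mL/min.
pyranavir: ≥ 35 mL/min → 100% of 200 mg = 200 mg.
suvofloxacin: 65–84 mL/min → 75% of 120 mg = 90 mg.
Total = 200 + 90 = 290 mg.

290 mg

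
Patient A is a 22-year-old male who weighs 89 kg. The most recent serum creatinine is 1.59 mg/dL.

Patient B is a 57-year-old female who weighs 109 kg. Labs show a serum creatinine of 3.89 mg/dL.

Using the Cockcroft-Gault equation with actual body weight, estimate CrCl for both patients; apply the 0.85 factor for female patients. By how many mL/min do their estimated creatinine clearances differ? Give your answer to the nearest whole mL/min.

Patient A: CrCl = (140 − 22) × 89 / (72 × 1.59) = 10502.0 / 114.48 ≈ 91.7 mL/min
Patient B: CrCl = (140 − 57) × 109 / (72 × 3.89) × 0.85 = 9047.0 / 280.08 × 0.85 ≈ 27.5 mL/min
|91.7 − 27.5| = 64.2 mL/min

64 mL/min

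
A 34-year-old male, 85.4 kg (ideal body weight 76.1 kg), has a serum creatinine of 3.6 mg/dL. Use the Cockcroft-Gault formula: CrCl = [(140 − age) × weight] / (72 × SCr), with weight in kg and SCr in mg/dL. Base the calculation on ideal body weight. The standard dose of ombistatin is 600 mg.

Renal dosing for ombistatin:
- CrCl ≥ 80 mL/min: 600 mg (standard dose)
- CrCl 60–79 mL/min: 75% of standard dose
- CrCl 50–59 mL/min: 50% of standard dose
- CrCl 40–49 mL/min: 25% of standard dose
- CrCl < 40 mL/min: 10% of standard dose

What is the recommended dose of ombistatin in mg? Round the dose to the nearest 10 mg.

CrCl = (140 − 34) × 76.1 / (72 × 3.6) = 8066.6 / 259.20 ≈ 31.1 mL/min
CrCl ≈ 31 mL/min → bracket < 40 mL/min.
10% of 600 mg = 60 mg

60 mg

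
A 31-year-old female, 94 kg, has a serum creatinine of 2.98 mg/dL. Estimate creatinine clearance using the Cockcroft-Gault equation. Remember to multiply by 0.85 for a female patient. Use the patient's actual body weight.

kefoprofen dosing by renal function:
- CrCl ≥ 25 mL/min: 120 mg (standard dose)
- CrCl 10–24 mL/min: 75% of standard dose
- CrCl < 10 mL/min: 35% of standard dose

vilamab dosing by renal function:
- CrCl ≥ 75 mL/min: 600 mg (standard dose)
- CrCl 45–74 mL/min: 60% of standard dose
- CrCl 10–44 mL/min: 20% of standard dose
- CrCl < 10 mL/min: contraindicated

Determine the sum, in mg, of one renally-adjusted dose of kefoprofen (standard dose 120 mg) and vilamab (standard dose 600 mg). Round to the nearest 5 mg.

CrCl = (140 − 31) × 94 / (72 × 2.98) × 0.85 = 10246.0 / 214.56 × 0.85 ≈ 40.6 mL/min
CrCl ≈ 41 mL/min.
kefoprofen: ≥ 25 mL/min → 100% of 120 mg = 120 mg.
vilamab: 10–44 mL/min → 20% of 600 mg = 120 mg.
Total = 120 + 120 = 240 mg.

240 mg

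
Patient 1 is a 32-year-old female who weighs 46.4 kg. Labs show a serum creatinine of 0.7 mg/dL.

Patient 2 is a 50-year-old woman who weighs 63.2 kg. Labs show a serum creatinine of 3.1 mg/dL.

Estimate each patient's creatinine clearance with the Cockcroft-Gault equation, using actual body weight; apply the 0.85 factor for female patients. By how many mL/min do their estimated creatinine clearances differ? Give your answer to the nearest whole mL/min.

63 mL/min

Patient 1: CrCl = (140 − 32) × 46.4 / (72 × 0.7) × 0.85 = 5011.2 / 50.40 × 0.85 ≈ 84.5 mL/min
Patient 2: CrCl = (140 − 50) × 63.2 / (72 × 3.1) × 0.85 = 5688.0 / 223.20 × 0.85 ≈ 21.7 mL/min
|84.5 − 21.7| = 62.8 mL/min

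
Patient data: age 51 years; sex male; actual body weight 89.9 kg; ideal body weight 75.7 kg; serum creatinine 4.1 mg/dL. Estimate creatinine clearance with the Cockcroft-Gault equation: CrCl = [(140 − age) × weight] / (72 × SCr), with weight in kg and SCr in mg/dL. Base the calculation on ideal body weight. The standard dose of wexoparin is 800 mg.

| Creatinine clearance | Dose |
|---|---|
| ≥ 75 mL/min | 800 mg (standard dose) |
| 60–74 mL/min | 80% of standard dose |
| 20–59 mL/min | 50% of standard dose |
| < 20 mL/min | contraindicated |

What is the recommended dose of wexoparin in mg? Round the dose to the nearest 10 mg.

CrCl = (140 − 51) × 75.7 / (72 × 4.1) = 6737.3 / 295.20 ≈ 22.8 mL/min
CrCl ≈ 23 mL/min → bracket 20–59 mL/min.
50% of 800 mg = 400 mg

400 mg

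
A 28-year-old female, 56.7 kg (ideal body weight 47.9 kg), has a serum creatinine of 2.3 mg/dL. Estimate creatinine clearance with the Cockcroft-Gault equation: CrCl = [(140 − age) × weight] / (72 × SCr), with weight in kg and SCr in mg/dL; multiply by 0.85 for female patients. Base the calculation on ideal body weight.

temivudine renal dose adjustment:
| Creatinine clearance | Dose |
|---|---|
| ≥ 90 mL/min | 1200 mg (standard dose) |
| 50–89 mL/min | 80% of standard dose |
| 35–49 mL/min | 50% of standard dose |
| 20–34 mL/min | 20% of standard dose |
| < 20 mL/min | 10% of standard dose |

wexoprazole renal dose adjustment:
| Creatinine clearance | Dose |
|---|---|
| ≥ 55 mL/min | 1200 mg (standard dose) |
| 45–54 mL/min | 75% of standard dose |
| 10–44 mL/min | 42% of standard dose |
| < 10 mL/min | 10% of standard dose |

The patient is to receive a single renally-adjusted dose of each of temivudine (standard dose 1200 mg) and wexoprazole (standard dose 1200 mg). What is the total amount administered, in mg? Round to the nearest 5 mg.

CrCl = (140 − 28) × 47.9 / (72 × 2.3) × 0.85 = 5364.8 / 165.60 × 0.85 ≈ 27.5 mL/min
CrCl ≈ 28 mL/min.
temivudine: 20–34 mL/min → 20% of 1200 mg = 240 mg.
wexoprazole: 10–44 mL/min → 42% of 1200 mg = 504 mg.
Total = 240 + 504 = 744 mg.

745 mg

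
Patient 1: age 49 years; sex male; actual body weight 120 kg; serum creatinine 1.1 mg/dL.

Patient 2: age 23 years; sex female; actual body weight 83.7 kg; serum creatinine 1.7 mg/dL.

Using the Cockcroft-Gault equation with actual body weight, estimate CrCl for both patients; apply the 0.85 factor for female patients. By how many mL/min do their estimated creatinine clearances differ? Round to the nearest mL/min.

70 mL/min

Patient 1: CrCl = (140 − 49) × 120 / (72 × 1.1) = 10920.0 / 79.20 ≈ 137.9 mL/min
Patient 2: CrCl = (140 − 23) × 83.7 / (72 × 1.7) × 0.85 = 9792.9 / 122.40 × 0.85 ≈ 68.0 mL/min
|137.9 − 68.0| = 69.9 mL/min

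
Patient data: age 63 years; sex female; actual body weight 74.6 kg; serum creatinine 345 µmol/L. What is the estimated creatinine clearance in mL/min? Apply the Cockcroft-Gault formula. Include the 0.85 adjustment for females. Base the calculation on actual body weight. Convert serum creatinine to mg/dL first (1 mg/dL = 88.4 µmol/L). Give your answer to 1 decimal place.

17.4 mL/min

SCr = 345 / 88.4 = 3.903 mg/dL
CrCl = (140 − 63) × 74.6 / (72 × 3.903) × 0.85 = 5744.2 / 281.02 × 0.85 ≈ 17.4 mL/min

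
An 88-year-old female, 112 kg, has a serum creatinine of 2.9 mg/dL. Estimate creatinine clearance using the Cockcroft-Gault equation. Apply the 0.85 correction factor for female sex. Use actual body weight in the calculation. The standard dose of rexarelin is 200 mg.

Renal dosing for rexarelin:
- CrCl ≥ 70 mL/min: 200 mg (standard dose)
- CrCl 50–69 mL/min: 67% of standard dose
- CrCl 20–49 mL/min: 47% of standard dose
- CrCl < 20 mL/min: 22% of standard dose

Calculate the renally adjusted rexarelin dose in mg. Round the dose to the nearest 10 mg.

90 mg

CrCl = (140 − 88) × 112 / (72 × 2.9) × 0.85 = 5824.0 / 208.80 × 0.85 ≈ 23.7 mL/min
CrCl ≈ 24 mL/min → bracket 20–49 mL/min.
47% of 200 mg = 94 mg → 90 mg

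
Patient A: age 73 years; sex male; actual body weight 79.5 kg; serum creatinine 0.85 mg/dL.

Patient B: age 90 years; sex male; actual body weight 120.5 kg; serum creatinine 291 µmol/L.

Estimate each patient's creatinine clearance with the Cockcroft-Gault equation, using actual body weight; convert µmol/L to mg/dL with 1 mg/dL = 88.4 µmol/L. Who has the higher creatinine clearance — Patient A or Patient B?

Patient A

Patient A: CrCl = (140 − 73) × 79.5 / (72 × 0.85) = 5326.5 / 61.20 ≈ 87.0 mL/min
Patient B: SCr = 291 / 88.4 = 3.292 mg/dL
Patient B: CrCl = (140 − 90) × 120.5 / (72 × 3.292) = 6025.0 / 237.02 ≈ 25.4 mL/min
87.0 vs 25.4 mL/min → Patient A is higher.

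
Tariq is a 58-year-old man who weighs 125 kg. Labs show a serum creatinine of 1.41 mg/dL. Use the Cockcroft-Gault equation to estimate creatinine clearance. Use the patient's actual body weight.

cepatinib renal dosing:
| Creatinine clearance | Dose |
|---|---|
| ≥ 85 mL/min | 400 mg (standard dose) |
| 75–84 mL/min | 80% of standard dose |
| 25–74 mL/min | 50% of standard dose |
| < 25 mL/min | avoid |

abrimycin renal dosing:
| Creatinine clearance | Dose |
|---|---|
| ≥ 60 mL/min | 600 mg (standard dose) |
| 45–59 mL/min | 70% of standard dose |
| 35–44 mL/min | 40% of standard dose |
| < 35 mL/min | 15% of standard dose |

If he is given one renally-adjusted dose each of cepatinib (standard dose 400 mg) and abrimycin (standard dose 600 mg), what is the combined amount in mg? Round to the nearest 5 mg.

1000 mg

CrCl = (140 − 58) × 125 / (72 × 1.41) = 10250.0 / 101.52 ≈ 101.0 mL/min
CrCl ≈ 101 mL/min.
cepatinib: ≥ 85 mL/min → 100% of 400 mg = 400 mg.
abrimycin: ≥ 60 mL/min → 100% of 600 mg = 600 mg.
Total = 400 + 600 = 1000 mg.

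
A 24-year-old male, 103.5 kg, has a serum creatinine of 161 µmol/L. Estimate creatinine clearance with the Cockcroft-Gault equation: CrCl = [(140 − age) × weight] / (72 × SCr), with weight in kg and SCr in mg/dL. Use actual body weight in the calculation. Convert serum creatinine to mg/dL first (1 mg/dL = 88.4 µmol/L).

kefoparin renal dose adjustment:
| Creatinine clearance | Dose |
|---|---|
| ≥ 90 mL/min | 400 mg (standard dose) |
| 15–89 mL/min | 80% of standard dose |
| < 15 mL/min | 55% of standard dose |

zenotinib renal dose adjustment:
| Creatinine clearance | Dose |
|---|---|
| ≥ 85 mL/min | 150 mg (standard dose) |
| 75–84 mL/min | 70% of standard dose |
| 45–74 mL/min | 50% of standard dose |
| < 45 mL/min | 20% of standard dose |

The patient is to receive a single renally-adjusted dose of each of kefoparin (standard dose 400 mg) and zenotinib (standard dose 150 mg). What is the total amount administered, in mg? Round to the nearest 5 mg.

550 mg

SCr = 161 / 88.4 = 1.821 mg/dL
CrCl = (140 − 24) × 103.5 / (72 × 1.821) = 12006.0 / 131.11 ≈ 91.6 mL/min
CrCl ≈ 92 mL/min.
kefoparin: ≥ 90 mL/min → 100% of 400 mg = 400 mg.
zenotinib: ≥ 85 mL/min → 100% of 150 mg = 150 mg.
Total = 400 + 150 = 550 mg.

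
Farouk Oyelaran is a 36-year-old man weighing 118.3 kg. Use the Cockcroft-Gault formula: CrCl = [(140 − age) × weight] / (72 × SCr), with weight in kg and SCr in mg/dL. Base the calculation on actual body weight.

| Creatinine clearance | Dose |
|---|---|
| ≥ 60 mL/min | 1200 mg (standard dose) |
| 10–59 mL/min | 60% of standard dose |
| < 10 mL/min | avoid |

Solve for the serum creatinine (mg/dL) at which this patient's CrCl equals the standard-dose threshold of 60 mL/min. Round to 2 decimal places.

2.85 mg/dL

Standard dose requires CrCl ≥ 60 mL/min.
Set (140 − 36) × 118.3 / (72 × SCr) = 60
SCr = (140 − 36) × 118.3 / (72 × 60) = 2.848 mg/dL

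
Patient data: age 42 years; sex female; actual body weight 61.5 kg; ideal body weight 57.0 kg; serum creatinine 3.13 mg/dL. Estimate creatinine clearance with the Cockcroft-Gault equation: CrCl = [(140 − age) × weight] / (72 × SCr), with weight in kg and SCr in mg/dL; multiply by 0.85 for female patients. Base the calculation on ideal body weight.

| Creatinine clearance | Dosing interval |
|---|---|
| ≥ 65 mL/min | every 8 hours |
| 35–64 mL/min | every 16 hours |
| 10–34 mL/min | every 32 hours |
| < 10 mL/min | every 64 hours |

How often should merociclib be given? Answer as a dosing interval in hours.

every 32 hours

CrCl = (140 − 42) × 57 / (72 × 3.13) × 0.85 = 5586.0 / 225.36 × 0.85 ≈ 21.1 mL/min
CrCl ≈ 21 mL/min → bracket 10–34 mL/min → every 32 hours.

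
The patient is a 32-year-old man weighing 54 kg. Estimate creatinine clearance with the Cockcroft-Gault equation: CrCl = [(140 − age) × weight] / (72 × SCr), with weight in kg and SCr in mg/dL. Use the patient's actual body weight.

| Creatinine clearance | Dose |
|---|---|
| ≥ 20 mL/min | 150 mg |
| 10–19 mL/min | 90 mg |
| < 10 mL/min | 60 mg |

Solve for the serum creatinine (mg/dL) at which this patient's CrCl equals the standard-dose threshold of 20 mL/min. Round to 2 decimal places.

Standard dose requires CrCl ≥ 20 mL/min.
Set (140 − 32) × 54 / (72 × SCr) = 20
SCr = (140 − 32) × 54 / (72 × 20) = 4.050 mg/dL

4.05 mg/dL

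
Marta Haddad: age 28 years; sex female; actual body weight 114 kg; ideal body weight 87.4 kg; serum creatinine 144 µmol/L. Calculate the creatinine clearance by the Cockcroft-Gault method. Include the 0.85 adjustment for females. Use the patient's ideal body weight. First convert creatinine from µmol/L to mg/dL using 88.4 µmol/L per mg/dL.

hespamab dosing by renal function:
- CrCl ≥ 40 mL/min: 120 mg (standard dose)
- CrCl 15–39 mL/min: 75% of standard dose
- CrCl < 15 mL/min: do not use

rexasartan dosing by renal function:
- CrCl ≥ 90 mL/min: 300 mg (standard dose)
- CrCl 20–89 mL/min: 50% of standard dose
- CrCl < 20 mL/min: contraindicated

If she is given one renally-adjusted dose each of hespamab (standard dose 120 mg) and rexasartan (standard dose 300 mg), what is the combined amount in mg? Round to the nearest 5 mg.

SCr = 144 / 88.4 = 1.629 mg/dL
CrCl = (140 − 28) × 87.4 / (72 × 1.629) × 0.85 = 9788.8 / 117.29 × 0.85 ≈ 70.9 mL/min
CrCl ≈ 71 mL/min.
hespamab: ≥ 40 mL/min → 100% of 120 mg = 120 mg.
rexasartan: 20–89 mL/min → 50% of 300 mg = 150 mg.
Total = 120 + 150 = 270 mg.

270 mg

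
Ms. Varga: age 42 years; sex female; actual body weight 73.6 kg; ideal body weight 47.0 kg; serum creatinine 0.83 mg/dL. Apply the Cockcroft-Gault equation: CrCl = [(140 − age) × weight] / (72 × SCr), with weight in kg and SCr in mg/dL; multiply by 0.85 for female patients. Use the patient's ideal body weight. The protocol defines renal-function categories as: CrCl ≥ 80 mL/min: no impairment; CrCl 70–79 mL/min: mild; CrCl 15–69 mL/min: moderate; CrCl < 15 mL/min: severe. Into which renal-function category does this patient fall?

CrCl = (140 − 42) × 47 / (72 × 0.83) × 0.85 = 4606.0 / 59.76 × 0.85 ≈ 65.5 mL/min
66 mL/min falls in the 'moderate' range.

moderate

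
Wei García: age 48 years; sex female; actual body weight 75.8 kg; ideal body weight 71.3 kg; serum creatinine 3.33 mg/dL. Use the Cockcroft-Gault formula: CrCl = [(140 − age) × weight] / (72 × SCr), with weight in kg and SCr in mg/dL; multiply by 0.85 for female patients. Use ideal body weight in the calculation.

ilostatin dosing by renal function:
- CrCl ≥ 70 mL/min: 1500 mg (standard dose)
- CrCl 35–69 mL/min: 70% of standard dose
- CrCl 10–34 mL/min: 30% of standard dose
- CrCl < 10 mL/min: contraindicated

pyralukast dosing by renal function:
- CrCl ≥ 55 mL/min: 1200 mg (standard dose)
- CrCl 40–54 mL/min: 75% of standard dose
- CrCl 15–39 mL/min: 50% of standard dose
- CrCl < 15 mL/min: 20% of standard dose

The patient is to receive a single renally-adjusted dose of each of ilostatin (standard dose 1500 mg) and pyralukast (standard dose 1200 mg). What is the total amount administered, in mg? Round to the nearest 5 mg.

CrCl = (140 − 48) × 71.3 / (72 × 3.33) × 0.85 = 6559.6 / 239.76 × 0.85 ≈ 23.3 mL/min
CrCl ≈ 23 mL/min.
ilostatin: 10–34 mL/min → 30% of 1500 mg = 450 mg.
pyralukast: 15–39 mL/min → 50% of 1200 mg = 600 mg.
Total = 450 + 600 = 1050 mg.

1050 mg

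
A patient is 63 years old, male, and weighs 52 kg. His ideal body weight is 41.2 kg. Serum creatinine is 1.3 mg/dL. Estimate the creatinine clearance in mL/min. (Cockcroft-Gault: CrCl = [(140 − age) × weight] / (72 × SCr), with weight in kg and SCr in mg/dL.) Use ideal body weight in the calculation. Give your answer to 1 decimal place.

CrCl = (140 − 63) × 41.2 / (72 × 1.3) = 3172.4 / 93.60 ≈ 33.9 mL/min

33.9 mL/min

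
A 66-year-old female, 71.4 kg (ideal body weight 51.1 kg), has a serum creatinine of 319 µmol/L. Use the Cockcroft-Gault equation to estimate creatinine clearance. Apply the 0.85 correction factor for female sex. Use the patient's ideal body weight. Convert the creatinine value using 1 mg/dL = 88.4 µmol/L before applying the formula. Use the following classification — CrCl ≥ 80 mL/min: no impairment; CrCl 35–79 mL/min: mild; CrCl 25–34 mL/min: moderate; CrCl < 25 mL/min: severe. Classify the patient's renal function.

SCr = 319 / 88.4 = 3.609 mg/dL
CrCl = (140 − 66) × 51.1 / (72 × 3.609) × 0.85 = 3781.4 / 259.85 × 0.85 ≈ 12.4 mL/min
12 mL/min falls in the 'severe' range.

severe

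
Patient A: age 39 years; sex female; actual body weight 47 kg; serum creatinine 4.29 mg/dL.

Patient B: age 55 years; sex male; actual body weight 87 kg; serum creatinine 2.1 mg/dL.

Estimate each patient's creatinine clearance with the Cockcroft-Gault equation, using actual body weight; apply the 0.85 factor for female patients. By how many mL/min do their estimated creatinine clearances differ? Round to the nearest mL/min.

Patient A: CrCl = (140 − 39) × 47 / (72 × 4.29) × 0.85 = 4747.0 / 308.88 × 0.85 ≈ 13.1 mL/min
Patient B: CrCl = (140 − 55) × 87 / (72 × 2.1) = 7395.0 / 151.20 ≈ 48.9 mL/min
|13.1 − 48.9| = 35.8 mL/min

36 mL/min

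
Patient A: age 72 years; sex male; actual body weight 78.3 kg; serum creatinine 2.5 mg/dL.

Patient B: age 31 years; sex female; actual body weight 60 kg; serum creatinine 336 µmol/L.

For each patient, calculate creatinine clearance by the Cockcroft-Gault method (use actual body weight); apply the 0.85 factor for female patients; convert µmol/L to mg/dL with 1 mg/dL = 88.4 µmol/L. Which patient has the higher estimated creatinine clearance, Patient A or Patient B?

Patient A

Patient A: CrCl = (140 − 72) × 78.3 / (72 × 2.5) = 5324.4 / 180.00 ≈ 29.6 mL/min
Patient B: SCr = 336 / 88.4 = 3.801 mg/dL
Patient B: CrCl = (140 − 31) × 60 / (72 × 3.801) × 0.85 = 6540.0 / 273.67 × 0.85 ≈ 20.3 mL/min
29.6 vs 20.3 mL/min → Patient A is higher.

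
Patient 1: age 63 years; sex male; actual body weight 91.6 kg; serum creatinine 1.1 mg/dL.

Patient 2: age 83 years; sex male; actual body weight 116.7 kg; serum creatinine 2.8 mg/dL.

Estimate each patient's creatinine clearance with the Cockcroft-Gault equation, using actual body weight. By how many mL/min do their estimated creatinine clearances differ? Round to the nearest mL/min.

56 mL/min

Patient 1: CrCl = (140 − 63) × 91.6 / (72 × 1.1) = 7053.2 / 79.20 ≈ 89.1 mL/min
Patient 2: CrCl = (140 − 83) × 116.7 / (72 × 2.8) = 6651.9 / 201.60 ≈ 33.0 mL/min
|89.1 − 33.0| = 56.1 mL/min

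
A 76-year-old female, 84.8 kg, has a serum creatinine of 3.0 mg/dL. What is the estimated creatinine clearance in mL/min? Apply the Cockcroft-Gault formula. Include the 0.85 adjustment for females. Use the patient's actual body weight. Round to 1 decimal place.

21.4 mL/min

CrCl = (140 − 76) × 84.8 / (72 × 3) × 0.85 = 5427.2 / 216.00 × 0.85 ≈ 21.4 mL/min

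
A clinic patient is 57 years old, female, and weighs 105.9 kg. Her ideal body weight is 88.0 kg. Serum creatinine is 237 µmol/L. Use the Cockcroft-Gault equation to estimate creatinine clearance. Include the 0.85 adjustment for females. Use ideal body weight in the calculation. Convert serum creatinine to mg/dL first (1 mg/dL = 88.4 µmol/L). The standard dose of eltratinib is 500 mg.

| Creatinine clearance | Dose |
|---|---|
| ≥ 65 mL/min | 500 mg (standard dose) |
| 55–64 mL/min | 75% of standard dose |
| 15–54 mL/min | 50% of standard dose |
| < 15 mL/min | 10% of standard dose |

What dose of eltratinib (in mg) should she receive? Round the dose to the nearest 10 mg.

SCr = 237 / 88.4 = 2.681 mg/dL
CrCl = (140 − 57) × 88 / (72 × 2.681) × 0.85 = 7304.0 / 193.03 × 0.85 ≈ 32.2 mL/min
CrCl ≈ 32 mL/min → bracket 15–54 mL/min.
50% of 500 mg = 250 mg

250 mg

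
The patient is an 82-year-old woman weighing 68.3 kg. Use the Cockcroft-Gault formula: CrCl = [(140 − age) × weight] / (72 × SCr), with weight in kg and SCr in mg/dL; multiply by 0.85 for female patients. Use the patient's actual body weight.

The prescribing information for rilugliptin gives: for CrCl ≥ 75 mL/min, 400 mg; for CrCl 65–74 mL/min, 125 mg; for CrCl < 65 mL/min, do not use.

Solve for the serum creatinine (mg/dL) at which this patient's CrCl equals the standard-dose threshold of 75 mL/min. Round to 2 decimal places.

Standard dose requires CrCl ≥ 75 mL/min.
Set (140 − 82) × 68.3 × 0.85 / (72 × SCr) = 75
SCr = (140 − 82) × 68.3 × 0.85 / (72 × 75) = 0.624 mg/dL

0.62 mg/dL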